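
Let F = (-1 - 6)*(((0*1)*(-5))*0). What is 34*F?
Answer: 0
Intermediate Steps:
F = 0 (F = -7*0*(-5)*0 = -0*0 = -7*0 = 0)
34*F = 34*0 = 0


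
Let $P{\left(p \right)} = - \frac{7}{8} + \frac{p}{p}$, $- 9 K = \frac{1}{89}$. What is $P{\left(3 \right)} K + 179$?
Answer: $\frac{1147031}{6408} \approx 179.0$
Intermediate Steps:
$K = - \frac{1}{801}$ ($K = - \frac{1}{9 \cdot 89} = \left(- \frac{1}{9}\right) \frac{1}{89} = - \frac{1}{801} \approx -0.0012484$)
$P{\left(p \right)} = \frac{1}{8}$ ($P{\left(p \right)} = \left(-7\right) \frac{1}{8} + 1 = - \frac{7}{8} + 1 = \frac{1}{8}$)
$P{\left(3 \right)} K + 179 = \frac{1}{8} \left(- \frac{1}{801}\right) + 179 = - \frac{1}{6408} + 179 = \frac{1147031}{6408}$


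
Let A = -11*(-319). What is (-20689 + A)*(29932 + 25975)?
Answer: -960482260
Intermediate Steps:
A = 3509
(-20689 + A)*(29932 + 25975) = (-20689 + 3509)*(29932 + 25975) = -17180*55907 = -960482260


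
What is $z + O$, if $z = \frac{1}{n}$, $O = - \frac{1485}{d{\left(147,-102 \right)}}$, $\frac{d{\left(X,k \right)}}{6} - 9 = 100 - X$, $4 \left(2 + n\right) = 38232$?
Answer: $\frac{591287}{90782} \approx 6.5133$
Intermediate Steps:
$n = 9556$ ($n = -2 + \frac{1}{4} \cdot 38232 = -2 + 9558 = 9556$)
$d{\left(X,k \right)} = 654 - 6 X$ ($d{\left(X,k \right)} = 54 + 6 \left(100 - X\right) = 54 - \left(-600 + 6 X\right) = 654 - 6 X$)
$O = \frac{495}{76}$ ($O = - \frac{1485}{654 - 882} = - \frac{1485}{-228} = \left(-1485\right) \left(- \frac{1}{228}\right) = \frac{495}{76} \approx 6.5132$)
$z = \frac{1}{9556} \approx 0.00010465$
$z + O = \frac{1}{9556} + \frac{495}{76} = \frac{591287}{90782}$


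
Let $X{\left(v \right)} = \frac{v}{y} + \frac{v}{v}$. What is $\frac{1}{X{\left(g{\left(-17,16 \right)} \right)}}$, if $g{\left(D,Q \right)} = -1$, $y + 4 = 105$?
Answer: $\frac{101}{100} \approx 1.01$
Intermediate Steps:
$y = 101$ ($y = -4 + 105 = 101$)
$X{\left(v \right)} = 1 + \frac{v}{101}$ ($X{\left(v \right)} = \frac{v}{101} + \frac{v}{v} = v \frac{1}{101} + 1 = \frac{v}{101} + 1 = 1 + \frac{v}{101}$)
$\frac{1}{X{\left(g{\left(-17,16 \right)} \right)}} = \frac{1}{1 + \frac{1}{101} \left(-1\right)} = \frac{1}{1 - \frac{1}{101}} = \frac{1}{\frac{100}{101}} = \frac{101}{100}$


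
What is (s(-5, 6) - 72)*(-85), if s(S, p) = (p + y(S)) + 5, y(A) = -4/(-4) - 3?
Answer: 5355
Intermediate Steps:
y(A) = -2 (y(A) = -4*(-¼) - 3 = 1 - 3 = -2)
s(S, p) = 3 + p (s(S, p) = (p - 2) + 5 = (-2 + p) + 5 = 3 + p)
(s(-5, 6) - 72)*(-85) = ((3 + 6) - 72)*(-85) = (9 - 72)*(-85) = -63*(-85) = 5355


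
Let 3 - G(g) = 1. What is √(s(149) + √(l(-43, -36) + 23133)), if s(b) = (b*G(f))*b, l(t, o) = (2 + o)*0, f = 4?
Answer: √(44402 + √23133) ≈ 211.08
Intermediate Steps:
l(t, o) = 0
G(g) = 2 (G(g) = 3 - 1*1 = 3 - 1 = 2)
s(b) = 2*b² (s(b) = (b*2)*b = (2*b)*b = 2*b²)
√(s(149) + √(l(-43, -36) + 23133)) = √(2*149² + √(0 + 23133)) = √(2*22201 + √23133) = √(44402 + √23133)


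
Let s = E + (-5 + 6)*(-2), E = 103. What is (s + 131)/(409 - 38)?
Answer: 232/371 ≈ 0.62534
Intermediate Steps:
s = 101 (s = 103 + (-5 + 6)*(-2) = 103 + 1*(-2) = 103 - 2 = 101)
(s + 131)/(409 - 38) = (101 + 131)/(409 - 38) = 232/371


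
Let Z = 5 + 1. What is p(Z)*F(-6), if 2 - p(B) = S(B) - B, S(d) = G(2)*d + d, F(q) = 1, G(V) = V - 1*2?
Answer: 2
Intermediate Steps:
G(V) = -2 + V (G(V) = V - 2 = -2 + V)
S(d) = d (S(d) = (-2 + 2)*d + d = 0*d + d = 0 + d = d)
Z = 6
p(B) = 2 (p(B) = 2 - (B - B) = 2 - 1*0 = 2 + 0 = 2)
p(Z)*F(-6) = 2*1 = 2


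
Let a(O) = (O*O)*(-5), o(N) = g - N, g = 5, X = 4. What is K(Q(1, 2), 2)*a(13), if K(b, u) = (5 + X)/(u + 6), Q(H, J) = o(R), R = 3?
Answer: -7605/8 ≈ -950.63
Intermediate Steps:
o(N) = 5 - N
a(O) = -5*O² (a(O) = O²*(-5) = -5*O²)
Q(H, J) = 2 (Q(H, J) = 5 - 1*3 = 5 - 3 = 2)
K(b, u) = 9/(6 + u) (K(b, u) = (5 + 4)/(u + 6) = 9/(6 + u))
K(Q(1, 2), 2)*a(13) = (9/(6 + 2))*(-5*13²) = (9/8)*(-5*169) = (9*(⅛))*(-845) = (9/8)*(-845) = -7605/8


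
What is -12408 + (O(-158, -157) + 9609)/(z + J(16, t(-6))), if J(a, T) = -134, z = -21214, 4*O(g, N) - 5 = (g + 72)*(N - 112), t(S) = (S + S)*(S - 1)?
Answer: -353201837/28464 ≈ -12409.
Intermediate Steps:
t(S) = 2*S*(-1 + S) (t(S) = (2*S)*(-1 + S) = 2*S*(-1 + S))
O(g, N) = 5/4 + (-112 + N)*(72 + g)/4 (O(g, N) = 5/4 + ((g + 72)*(N - 112))/4 = 5/4 + ((72 + g)*(-112 + N))/4 = 5/4 + ((-112 + N)*(72 + g))/4 = 5/4 + (-112 + N)*(72 + g)/4)
-12408 + (O(-158, -157) + 9609)/(z + J(16, t(-6))) = -12408 + ((-8059/4 - 28*(-158) + 18*(-157) + (¼)*(-157)*(-158)) + 9609)/(-21214 - 134) = -12408 + ((-8059/4 + 4424 - 2826 + 12403/2) + 9609)/(-21348) = -12408 + (23139/4 + 9609)*(-1/21348) = -12408 + (61575/4)*(-1/21348) = -12408 - 20525/28464 = -353201837/28464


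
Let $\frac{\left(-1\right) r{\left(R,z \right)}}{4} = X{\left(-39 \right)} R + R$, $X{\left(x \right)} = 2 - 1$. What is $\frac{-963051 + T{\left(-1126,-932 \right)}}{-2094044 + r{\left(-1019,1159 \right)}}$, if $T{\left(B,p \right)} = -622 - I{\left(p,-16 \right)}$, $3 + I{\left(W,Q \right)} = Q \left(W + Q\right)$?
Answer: $\frac{489419}{1042946} \approx 0.46927$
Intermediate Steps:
$X{\left(x \right)} = 1$ ($X{\left(x \right)} = 2 - 1 = 1$)
$I{\left(W,Q \right)} = -3 + Q \left(Q + W\right)$ ($I{\left(W,Q \right)} = -3 + Q \left(W + Q\right) = -3 + Q \left(Q + W\right)$)
$T{\left(B,p \right)} = -875 + 16 p$ ($T{\left(B,p \right)} = -622 - \left(-3 + \left(-16\right)^{2} - 16 p\right) = -622 - \left(-3 + 256 - 16 p\right) = -622 - \left(253 - 16 p\right) = -622 + \left(-253 + 16 p\right) = -875 + 16 p$)
$r{\left(R,z \right)} = - 8 R$ ($r{\left(R,z \right)} = - 4 \left(1 R + R\right) = - 4 \left(R + R\right) = - 4 \cdot 2 R = - 8 R$)
$\frac{-963051 + T{\left(-1126,-932 \right)}}{-2094044 + r{\left(-1019,1159 \right)}} = \frac{-963051 + \left(-875 + 16 \left(-932\right)\right)}{-2094044 - -8152} = \frac{-963051 - 15787}{-2094044 + 8152} = \frac{-963051 - 15787}{-2085892} = \left(-978838\right) \left(- \frac{1}{2085892}\right) = \frac{489419}{1042946}$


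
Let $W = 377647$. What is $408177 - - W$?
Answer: $785824$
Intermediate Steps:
$408177 - - W = 408177 - \left(-1\right) 377647 = 408177 - -377647 = 408177 + 377647 = 785824$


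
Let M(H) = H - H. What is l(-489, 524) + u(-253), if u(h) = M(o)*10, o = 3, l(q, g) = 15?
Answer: 15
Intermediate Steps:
M(H) = 0
u(h) = 0 (u(h) = 0*10 = 0)
l(-489, 524) + u(-253) = 15 + 0 = 15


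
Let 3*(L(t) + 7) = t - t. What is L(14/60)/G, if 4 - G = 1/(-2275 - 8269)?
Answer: -73808/42177 ≈ -1.7500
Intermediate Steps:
L(t) = -7 (L(t) = -7 + (t - t)/3 = -7 + (⅓)*0 = -7 + 0 = -7)
G = 42177/10544 (G = 4 - 1/(-2275 - 8269) = 4 - 1/(-10544) = 4 - 1*(-1/10544) = 4 + 1/10544 = 42177/10544 ≈ 4.0001)
L(14/60)/G = -7/42177/10544 = -7*10544/42177 = -73808/42177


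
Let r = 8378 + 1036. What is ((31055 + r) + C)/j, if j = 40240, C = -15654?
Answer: 4963/8048 ≈ 0.61667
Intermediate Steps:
r = 9414
((31055 + r) + C)/j = ((31055 + 9414) - 15654)/40240 = (40469 - 15654)*(1/40240) = 24815*(1/40240) = 4963/8048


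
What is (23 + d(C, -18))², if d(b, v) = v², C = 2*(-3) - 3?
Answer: 120409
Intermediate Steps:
C = -9 (C = -6 - 3 = -9)
(23 + d(C, -18))² = (23 + (-18)²)² = (23 + 324)² = 347² = 120409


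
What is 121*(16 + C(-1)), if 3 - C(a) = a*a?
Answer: 2178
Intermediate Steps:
C(a) = 3 - a**2 (C(a) = 3 - a*a = 3 - a**2)
121*(16 + C(-1)) = 121*(16 + (3 - 1*(-1)**2)) = 121*(16 + (3 - 1*1)) = 121*(16 + (3 - 1)) = 121*(16 + 2) = 121*18 = 2178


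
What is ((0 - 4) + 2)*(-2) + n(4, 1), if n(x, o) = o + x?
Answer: 9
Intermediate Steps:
((0 - 4) + 2)*(-2) + n(4, 1) = ((0 - 4) + 2)*(-2) + (1 + 4) = (-4 + 2)*(-2) + 5 = -2*(-2) + 5 = 4 + 5 = 9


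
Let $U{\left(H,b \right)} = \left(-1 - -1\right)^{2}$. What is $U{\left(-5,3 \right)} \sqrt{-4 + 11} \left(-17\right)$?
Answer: $0$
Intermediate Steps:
$U{\left(H,b \right)} = 0$ ($U{\left(H,b \right)} = \left(-1 + 1\right)^{2} = 0^{2} = 0$)
$U{\left(-5,3 \right)} \sqrt{-4 + 11} \left(-17\right) = 0 \sqrt{-4 + 11} \left(-17\right) = 0 \sqrt{7} \left(-17\right) = 0 \left(-17\right) = 0$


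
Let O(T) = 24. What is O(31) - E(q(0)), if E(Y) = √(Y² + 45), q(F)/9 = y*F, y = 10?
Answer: 24 - 3*√5 ≈ 17.292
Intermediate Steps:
q(F) = 90*F (q(F) = 9*(10*F) = 90*F)
E(Y) = √(45 + Y²)
O(31) - E(q(0)) = 24 - √(45 + (90*0)²) = 24 - √(45 + 0²) = 24 - √(45 + 0) = 24 - √45 = 24 - 3*√5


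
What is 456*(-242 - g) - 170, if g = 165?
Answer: -185762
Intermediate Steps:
456*(-242 - g) - 170 = 456*(-242 - 1*165) - 170 = 456*(-242 - 165) - 170 = 456*(-407) - 170 = -185592 - 170 = -185762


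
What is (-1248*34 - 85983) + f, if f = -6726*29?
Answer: -323469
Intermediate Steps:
f = -195054
(-1248*34 - 85983) + f = (-1248*34 - 85983) - 195054 = (-42432 - 85983) - 195054 = -128415 - 195054 = -323469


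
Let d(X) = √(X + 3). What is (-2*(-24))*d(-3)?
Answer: 0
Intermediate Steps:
d(X) = √(3 + X)
(-2*(-24))*d(-3) = (-2*(-24))*√(3 - 3) = 48*√0 = 48*0 = 0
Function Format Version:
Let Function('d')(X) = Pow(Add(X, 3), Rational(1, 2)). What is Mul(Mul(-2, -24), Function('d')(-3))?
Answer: 0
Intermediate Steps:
Function('d')(X) = Pow(Add(3, X), Rational(1, 2))
Mul(Mul(-2, -24), Function('d')(-3)) = Mul(Mul(-2, -24), Pow(Add(3, -3), Rational(1, 2))) = Mul(48, Pow(0, Rational(1, 2))) = Mul(48, 0) = 0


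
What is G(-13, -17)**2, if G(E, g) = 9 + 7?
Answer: 256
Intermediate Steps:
G(E, g) = 16
G(-13, -17)**2 = 16**2 = 256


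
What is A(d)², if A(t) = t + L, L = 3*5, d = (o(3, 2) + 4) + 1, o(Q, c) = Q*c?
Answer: 676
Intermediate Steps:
d = 11 (d = (3*2 + 4) + 1 = (6 + 4) + 1 = 10 + 1 = 11)
L = 15
A(t) = 15 + t (A(t) = t + 15 = 15 + t)
A(d)² = (15 + 11)² = 26² = 676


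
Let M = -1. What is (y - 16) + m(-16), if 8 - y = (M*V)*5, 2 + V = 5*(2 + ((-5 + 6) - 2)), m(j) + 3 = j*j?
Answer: 260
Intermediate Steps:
m(j) = -3 + j² (m(j) = -3 + j*j = -3 + j²)
V = 3 (V = -2 + 5*(2 + ((-5 + 6) - 2)) = -2 + 5*(2 + (1 - 2)) = -2 + 5*(2 - 1) = -2 + 5*1 = -2 + 5 = 3)
y = 23 (y = 8 - (-1*3)*5 = 8 - (-3)*5 = 8 - 1*(-15) = 8 + 15 = 23)
(y - 16) + m(-16) = (23 - 16) + (-3 + (-16)²) = 7 + (-3 + 256) = 7 + 253 = 260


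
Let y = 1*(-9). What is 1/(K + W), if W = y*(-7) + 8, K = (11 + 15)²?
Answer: 1/747 ≈ 0.0013387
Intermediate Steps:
y = -9
K = 676 (K = 26² = 676)
W = 71 (W = -9*(-7) + 8 = 63 + 8 = 71)
1/(K + W) = 1/(676 + 71) = 1/747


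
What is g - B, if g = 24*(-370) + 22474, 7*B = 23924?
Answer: 71234/7 ≈ 10176.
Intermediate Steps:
B = 23924/7 (B = (1/7)*23924 = 23924/7 ≈ 3417.7)
g = 13594 (g = -8880 + 22474 = 13594)
g - B = 13594 - 1*23924/7 = 13594 - 23924/7 = 71234/7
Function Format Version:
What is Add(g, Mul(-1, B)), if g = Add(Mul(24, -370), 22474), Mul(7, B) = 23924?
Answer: Rational(71234, 7) ≈ 10176.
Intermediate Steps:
B = Rational(23924, 7) (B = Mul(Rational(1, 7), 23924) = Rational(23924, 7) ≈ 3417.7)
g = 13594 (g = Add(-8880, 22474) = 13594)
Add(g, Mul(-1, B)) = Add(13594, Mul(-1, Rational(23924, 7))) = Add(13594, Rational(-23924, 7)) = Rational(71234, 7)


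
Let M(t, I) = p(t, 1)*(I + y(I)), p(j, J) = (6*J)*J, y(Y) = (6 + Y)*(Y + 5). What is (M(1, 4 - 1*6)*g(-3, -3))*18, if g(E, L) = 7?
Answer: 7560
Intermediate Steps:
y(Y) = (5 + Y)*(6 + Y) (y(Y) = (6 + Y)*(5 + Y) = (5 + Y)*(6 + Y))
p(j, J) = 6*J²
M(t, I) = 180 + 6*I² + 72*I (M(t, I) = (6*1²)*(I + (30 + I² + 11*I)) = (6*1)*(30 + I² + 12*I) = 6*(30 + I² + 12*I) = 180 + 6*I² + 72*I)
(M(1, 4 - 1*6)*g(-3, -3))*18 = ((180 + 6*(4 - 1*6)² + 72*(4 - 1*6))*7)*18 = ((180 + 6*(4 - 6)² + 72*(4 - 6))*7)*18 = ((180 + 6*(-2)² + 72*(-2))*7)*18 = ((180 + 6*4 - 144)*7)*18 = ((180 + 24 - 144)*7)*18 = (60*7)*18 = 420*18 = 7560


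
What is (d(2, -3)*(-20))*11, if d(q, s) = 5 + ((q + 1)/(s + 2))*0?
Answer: -1100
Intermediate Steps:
d(q, s) = 5 (d(q, s) = 5 + ((1 + q)/(2 + s))*0 = 5 + 0 = 5)
(d(2, -3)*(-20))*11 = (5*(-20))*11 = -100*11 = -1100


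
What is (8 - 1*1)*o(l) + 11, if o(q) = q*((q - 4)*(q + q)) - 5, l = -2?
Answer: -360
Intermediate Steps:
o(q) = -5 + 2*q**2*(-4 + q) (o(q) = q*((-4 + q)*(2*q)) - 5 = q*(2*q*(-4 + q)) - 5 = 2*q**2*(-4 + q) - 5 = -5 + 2*q**2*(-4 + q))
(8 - 1*1)*o(l) + 11 = (8 - 1*1)*(-5 - 8*(-2)**2 + 2*(-2)**3) + 11 = (8 - 1)*(-5 - 8*4 + 2*(-8)) + 11 = 7*(-5 - 32 - 16) + 11 = 7*(-53) + 11 = -371 + 11 = -360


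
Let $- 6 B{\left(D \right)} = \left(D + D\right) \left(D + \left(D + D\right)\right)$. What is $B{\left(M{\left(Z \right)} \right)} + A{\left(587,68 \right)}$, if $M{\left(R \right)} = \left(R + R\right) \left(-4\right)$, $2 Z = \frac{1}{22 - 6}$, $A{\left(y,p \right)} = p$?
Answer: $\frac{1087}{16} \approx 67.938$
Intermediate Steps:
$Z = \frac{1}{32}$ ($Z = \frac{1}{2 \left(22 - 6\right)} = \frac{1}{2 \cdot 16} = \frac{1}{2} \cdot \frac{1}{16} = \frac{1}{32} \approx 0.03125$)
$M{\left(R \right)} = - 8 R$ ($M{\left(R \right)} = 2 R \left(-4\right) = - 8 R$)
$B{\left(D \right)} = - D^{2}$ ($B{\left(D \right)} = - \frac{\left(D + D\right) \left(D + \left(D + D\right)\right)}{6} = - \frac{2 D \left(D + 2 D\right)}{6} = - \frac{2 D 3 D}{6} = - \frac{6 D^{2}}{6} = - D^{2}$)
$B{\left(M{\left(Z \right)} \right)} + A{\left(587,68 \right)} = - \left(\left(-8\right) \frac{1}{32}\right)^{2} + 68 = - \left(- \frac{1}{4}\right)^{2} + 68 = \left(-1\right) \frac{1}{16} + 68 = - \frac{1}{16} + 68 = \frac{1087}{16}$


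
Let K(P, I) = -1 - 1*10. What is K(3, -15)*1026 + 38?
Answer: -11248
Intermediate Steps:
K(P, I) = -11 (K(P, I) = -1 - 10 = -11)
K(3, -15)*1026 + 38 = -11*1026 + 38 = -11286 + 38 = -11248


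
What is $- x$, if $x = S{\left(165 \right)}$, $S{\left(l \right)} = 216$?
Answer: $-216$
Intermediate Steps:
$x = 216$
$- x = \left(-1\right) 216 = -216$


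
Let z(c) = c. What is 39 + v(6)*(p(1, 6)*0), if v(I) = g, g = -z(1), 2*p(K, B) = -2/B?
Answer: 39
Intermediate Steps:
p(K, B) = -1/B (p(K, B) = (-2/B)/2 = -1/B)
g = -1 (g = -1*1 = -1)
v(I) = -1
39 + v(6)*(p(1, 6)*0) = 39 - (-1/6)*0 = 39 - (-1*⅙)*0 = 39 - (-1)*0/6 = 39 - 1*0 = 39 + 0 = 39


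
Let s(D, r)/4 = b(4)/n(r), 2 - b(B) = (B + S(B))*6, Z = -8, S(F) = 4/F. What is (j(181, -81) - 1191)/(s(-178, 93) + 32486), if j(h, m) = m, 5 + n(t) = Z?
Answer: -2756/70405 ≈ -0.039145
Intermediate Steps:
n(t) = -13 (n(t) = -5 - 8 = -13)
b(B) = 2 - 24/B - 6*B (b(B) = 2 - (B + 4/B)*6 = 2 - (6*B + 24/B) = 2 + (-24/B - 6*B) = 2 - 24/B - 6*B)
s(D, r) = 112/13 (s(D, r) = 4*((2 - 24/4 - 6*4)/(-13)) = 4*((2 - 24*¼ - 24)*(-1/13)) = 4*((2 - 6 - 24)*(-1/13)) = 4*(-28*(-1/13)) = 4*(28/13) = 112/13)
(j(181, -81) - 1191)/(s(-178, 93) + 32486) = (-81 - 1191)/(112/13 + 32486) = -1272/422430/13 = -1272*13/422430 = -2756/70405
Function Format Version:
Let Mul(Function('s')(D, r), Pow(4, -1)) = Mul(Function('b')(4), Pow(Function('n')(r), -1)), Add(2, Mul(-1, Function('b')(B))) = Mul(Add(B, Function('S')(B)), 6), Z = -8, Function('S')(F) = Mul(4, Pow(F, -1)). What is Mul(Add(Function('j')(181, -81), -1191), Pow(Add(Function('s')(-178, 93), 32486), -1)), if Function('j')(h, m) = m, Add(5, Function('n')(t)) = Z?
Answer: Rational(-2756, 70405) ≈ -0.039145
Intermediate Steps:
Function('n')(t) = -13 (Function('n')(t) = Add(-5, -8) = -13)
Function('b')(B) = Add(2, Mul(-24, Pow(B, -1)), Mul(-6, B)) (Function('b')(B) = Add(2, Mul(-1, Mul(Add(B, Mul(4, Pow(B, -1))), 6))) = Add(2, Mul(-1, Add(Mul(6, B), Mul(24, Pow(B, -1))))) = Add(2, Add(Mul(-24, Pow(B, -1)), Mul(-6, B))) = Add(2, Mul(-24, Pow(B, -1)), Mul(-6, B)))
Function('s')(D, r) = Rational(112, 13) (Function('s')(D, r) = Mul(4, Mul(Add(2, Mul(-24, Pow(4, -1)), Mul(-6, 4)), Pow(-13, -1))) = Mul(4, Mul(Add(2, Mul(-24, Rational(1, 4)), -24), Rational(-1, 13))) = Mul(4, Mul(Add(2, -6, -24), Rational(-1, 13))) = Mul(4, Mul(-28, Rational(-1, 13))) = Mul(4, Rational(28, 13)) = Rational(112, 13))
Mul(Add(Function('j')(181, -81), -1191), Pow(Add(Function('s')(-178, 93), 32486), -1)) = Mul(Add(-81, -1191), Pow(Add(Rational(112, 13), 32486), -1)) = Mul(-1272, Pow(Rational(422430, 13), -1)) = Mul(-1272, Rational(13, 422430)) = Rational(-2756, 70405)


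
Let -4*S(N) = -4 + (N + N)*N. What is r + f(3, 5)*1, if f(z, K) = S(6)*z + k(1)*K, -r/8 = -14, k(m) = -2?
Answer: 51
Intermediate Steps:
r = 112 (r = -8*(-14) = 112)
S(N) = 1 - N**2/2 (S(N) = -(-4 + (N + N)*N)/4 = -(-4 + (2*N)*N)/4 = -(-4 + 2*N**2)/4 = 1 - N**2/2)
f(z, K) = -17*z - 2*K (f(z, K) = (1 - 1/2*6**2)*z - 2*K = (1 - 1/2*36)*z - 2*K = (1 - 18)*z - 2*K = -17*z - 2*K)
r + f(3, 5)*1 = 112 + (-17*3 - 2*5)*1 = 112 + (-51 - 10)*1 = 112 - 61*1 = 112 - 61 = 51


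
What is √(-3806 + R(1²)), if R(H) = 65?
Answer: I*√3741 ≈ 61.164*I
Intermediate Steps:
√(-3806 + R(1²)) = √(-3806 + 65) = √(-3741) = I*√3741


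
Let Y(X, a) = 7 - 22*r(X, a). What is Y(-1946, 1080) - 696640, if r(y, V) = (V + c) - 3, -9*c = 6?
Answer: -2160937/3 ≈ -7.2031e+5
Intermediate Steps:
c = -⅔ (c = -⅑*6 = -⅔ ≈ -0.66667)
r(y, V) = -11/3 + V (r(y, V) = (V - ⅔) - 3 = (-⅔ + V) - 3 = -11/3 + V)
Y(X, a) = 263/3 - 22*a (Y(X, a) = 7 - 22*(-11/3 + a) = 7 + (242/3 - 22*a) = 263/3 - 22*a)
Y(-1946, 1080) - 696640 = (263/3 - 22*1080) - 696640 = (263/3 - 23760) - 696640 = -71017/3 - 696640 = -2160937/3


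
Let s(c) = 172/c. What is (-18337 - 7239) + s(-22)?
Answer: -281422/11 ≈ -25584.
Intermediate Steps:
(-18337 - 7239) + s(-22) = (-18337 - 7239) + 172/(-22) = -25576 + 172*(-1/22) = -25576 - 86/11 = -281422/11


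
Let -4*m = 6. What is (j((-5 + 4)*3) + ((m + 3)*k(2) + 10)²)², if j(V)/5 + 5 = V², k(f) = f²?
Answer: 76176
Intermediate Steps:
m = -3/2 (m = -¼*6 = -3/2 ≈ -1.5000)
j(V) = -25 + 5*V²
(j((-5 + 4)*3) + ((m + 3)*k(2) + 10)²)² = ((-25 + 5*((-5 + 4)*3)²) + ((-3/2 + 3)*2² + 10)²)² = ((-25 + 5*(-1*3)²) + ((3/2)*4 + 10)²)² = ((-25 + 5*(-3)²) + (6 + 10)²)² = ((-25 + 5*9) + 16²)² = ((-25 + 45) + 256)² = (20 + 256)² = 276² = 76176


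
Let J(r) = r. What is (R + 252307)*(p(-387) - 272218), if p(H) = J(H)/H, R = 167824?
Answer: -114366800427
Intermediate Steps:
p(H) = 1 (p(H) = H/H = 1)
(R + 252307)*(p(-387) - 272218) = (167824 + 252307)*(1 - 272218) = 420131*(-272217) = -114366800427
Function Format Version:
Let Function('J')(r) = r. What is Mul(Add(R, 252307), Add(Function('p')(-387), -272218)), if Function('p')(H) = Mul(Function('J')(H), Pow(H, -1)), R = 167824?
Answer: -114366800427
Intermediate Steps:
Function('p')(H) = 1 (Function('p')(H) = Mul(H, Pow(H, -1)) = 1)
Mul(Add(R, 252307), Add(Function('p')(-387), -272218)) = Mul(Add(167824, 252307), Add(1, -272218)) = Mul(420131, -272217) = -114366800427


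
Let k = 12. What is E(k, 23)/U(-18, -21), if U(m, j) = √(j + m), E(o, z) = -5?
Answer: 5*I*√39/39 ≈ 0.80064*I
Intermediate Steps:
E(k, 23)/U(-18, -21) = -5/√(-21 - 18) = -5*(-I*√39/39) = -(-5)*I*√39/39 = 5*I*√39/39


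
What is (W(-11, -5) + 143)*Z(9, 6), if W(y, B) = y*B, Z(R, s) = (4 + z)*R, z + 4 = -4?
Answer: -7128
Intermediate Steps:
z = -8 (z = -4 - 4 = -8)
Z(R, s) = -4*R (Z(R, s) = (4 - 8)*R = -4*R)
W(y, B) = B*y
(W(-11, -5) + 143)*Z(9, 6) = (-5*(-11) + 143)*(-4*9) = (55 + 143)*(-36) = 198*(-36) = -7128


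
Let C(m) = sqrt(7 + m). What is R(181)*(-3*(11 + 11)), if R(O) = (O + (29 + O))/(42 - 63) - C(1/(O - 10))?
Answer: 8602/7 + 22*sqrt(22762)/19 ≈ 1403.5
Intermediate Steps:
R(O) = -29/21 - sqrt(7 + 1/(-10 + O)) - 2*O/21 (R(O) = (O + (29 + O))/(42 - 63) - sqrt(7 + 1/(O - 10)) = (29 + 2*O)/(-21) - sqrt(7 + 1/(-10 + O)) = (29 + 2*O)*(-1/21) - sqrt(7 + 1/(-10 + O)) = (-29/21 - 2*O/21) - sqrt(7 + 1/(-10 + O)) = -29/21 - sqrt(7 + 1/(-10 + O)) - 2*O/21)
R(181)*(-3*(11 + 11)) = (-29/21 - sqrt((-69 + 7*181)/(-10 + 181)) - 2/21*181)*(-3*(11 + 11)) = (-29/21 - sqrt((-69 + 1267)/171) - 362/21)*(-3*22) = (-29/21 - sqrt((1/171)*1198) - 362/21)*(-66) = (-29/21 - sqrt(1198/171) - 362/21)*(-66) = (-29/21 - sqrt(22762)/57 - 362/21)*(-66) = (-391/21 - sqrt(22762)/57)*(-66) = 8602/7 + 22*sqrt(22762)/19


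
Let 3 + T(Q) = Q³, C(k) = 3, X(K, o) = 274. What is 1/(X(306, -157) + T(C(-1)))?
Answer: 1/298 ≈ 0.0033557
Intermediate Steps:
T(Q) = -3 + Q³
1/(X(306, -157) + T(C(-1))) = 1/(274 + (-3 + 3³)) = 1/(274 + (-3 + 27)) = 1/(274 + 24) = 1/298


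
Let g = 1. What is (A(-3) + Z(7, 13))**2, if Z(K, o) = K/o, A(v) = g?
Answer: 400/169 ≈ 2.3669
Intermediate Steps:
A(v) = 1
(A(-3) + Z(7, 13))**2 = (1 + 7/13)**2 = (20/13)**2 = 400/169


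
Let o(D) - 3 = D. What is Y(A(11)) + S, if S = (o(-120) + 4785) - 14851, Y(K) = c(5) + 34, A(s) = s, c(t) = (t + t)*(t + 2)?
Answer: -10079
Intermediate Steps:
c(t) = 2*t*(2 + t) (c(t) = (2*t)*(2 + t) = 2*t*(2 + t))
o(D) = 3 + D
Y(K) = 104 (Y(K) = 2*5*(2 + 5) + 34 = 2*5*7 + 34 = 70 + 34 = 104)
S = -10183 (S = ((3 - 120) + 4785) - 14851 = (-117 + 4785) - 14851 = 4668 - 14851 = -10183)
Y(A(11)) + S = 104 - 10183 = -10079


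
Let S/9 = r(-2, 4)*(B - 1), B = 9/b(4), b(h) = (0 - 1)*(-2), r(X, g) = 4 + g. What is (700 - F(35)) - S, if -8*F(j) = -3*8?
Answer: 445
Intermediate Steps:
F(j) = 3 (F(j) = -(-3)*8/8 = -⅛*(-24) = 3)
b(h) = 2 (b(h) = -1*(-2) = 2)
B = 9/2 ≈ 4.5000
S = 252 (S = 9*((4 + 4)*(9/2 - 1)) = 9*(8*(7/2)) = 9*28 = 252)
(700 - F(35)) - S = (700 - 1*3) - 1*252 = (700 - 3) - 252 = 697 - 252 = 445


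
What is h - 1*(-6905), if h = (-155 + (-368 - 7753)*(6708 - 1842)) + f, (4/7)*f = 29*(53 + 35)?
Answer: -39505570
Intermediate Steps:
f = 4466 (f = 7*(29*(53 + 35))/4 = 7*(29*88)/4 = (7/4)*2552 = 4466)
h = -39512475 (h = (-155 + (-368 - 7753)*(6708 - 1842)) + 4466 = (-155 - 8121*4866) + 4466 = (-155 - 39516786) + 4466 = -39516941 + 4466 = -39512475)
h - 1*(-6905) = -39512475 - 1*(-6905) = -39512475 + 6905 = -39505570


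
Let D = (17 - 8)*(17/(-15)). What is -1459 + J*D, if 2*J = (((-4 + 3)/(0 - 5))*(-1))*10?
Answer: -7244/5 ≈ -1448.8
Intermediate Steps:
D = -51/5 (D = 9*(17*(-1/15)) = 9*(-17/15) = -51/5 ≈ -10.200)
J = -1 (J = ((((-4 + 3)/(0 - 5))*(-1))*10)/2 = ((-1/(-5)*(-1))*10)/2 = ((-1*(-⅕)*(-1))*10)/2 = (((⅕)*(-1))*10)/2 = (-⅕*10)/2 = (½)*(-2) = -1)
-1459 + J*D = -1459 - 1*(-51/5) = -1459 + 51/5 = -7244/5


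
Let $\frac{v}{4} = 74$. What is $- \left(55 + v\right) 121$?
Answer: $-42471$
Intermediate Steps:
$v = 296$ ($v = 4 \cdot 74 = 296$)
$- \left(55 + v\right) 121 = - \left(55 + 296\right) 121 = - 351 \cdot 121 = \left(-1\right) 42471 = -42471$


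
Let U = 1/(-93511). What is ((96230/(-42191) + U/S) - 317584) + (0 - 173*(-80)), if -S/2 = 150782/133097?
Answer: -361387381731176842609/1189767264847964 ≈ -3.0375e+5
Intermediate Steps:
U = -1/93511 ≈ -1.0694e-5
S = -301564/133097 ≈ -2.2657
((96230/(-42191) + U/S) - 317584) + (0 - 173*(-80)) = ((96230/(-42191) - 1/(93511*(-301564/133097))) - 317584) + (0 - 173*(-80)) = ((96230*(-1/42191) - 1/93511*(-133097/301564)) - 317584) + (0 + 13840) = ((-96230/42191 + 133097/28199551204) - 317584) + 13840 = (-2713637196865393/1189767264847964 - 317584) + 13840 = -377853760676672664369/1189767264847964 + 13840 = -361387381731176842609/1189767264847964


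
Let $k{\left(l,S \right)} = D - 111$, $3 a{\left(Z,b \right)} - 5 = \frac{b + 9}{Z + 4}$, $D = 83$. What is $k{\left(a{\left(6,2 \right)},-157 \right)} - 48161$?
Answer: $-48189$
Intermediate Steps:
$a{\left(Z,b \right)} = \frac{5}{3} + \frac{9 + b}{3 \left(4 + Z\right)}$ ($a{\left(Z,b \right)} = \frac{5}{3} + \frac{\left(b + 9\right) \frac{1}{Z + 4}}{3} = \frac{5}{3} + \frac{\left(9 + b\right) \frac{1}{4 + Z}}{3} = \frac{5}{3} + \frac{\frac{1}{4 + Z} \left(9 + b\right)}{3} = \frac{5}{3} + \frac{9 + b}{3 \left(4 + Z\right)}$)
$k{\left(l,S \right)} = -28$ ($k{\left(l,S \right)} = 83 - 111 = -28$)
$k{\left(a{\left(6,2 \right)},-157 \right)} - 48161 = -28 - 48161 = -48189$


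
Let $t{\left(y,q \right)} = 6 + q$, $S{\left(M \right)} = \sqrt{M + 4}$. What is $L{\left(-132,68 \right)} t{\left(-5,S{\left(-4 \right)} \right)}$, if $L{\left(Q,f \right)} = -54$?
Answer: $-324$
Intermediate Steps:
$S{\left(M \right)} = \sqrt{4 + M}$
$L{\left(-132,68 \right)} t{\left(-5,S{\left(-4 \right)} \right)} = - 54 \left(6 + \sqrt{4 - 4}\right) = - 54 \left(6 + \sqrt{0}\right) = - 54 \left(6 + 0\right) = \left(-54\right) 6 = -324$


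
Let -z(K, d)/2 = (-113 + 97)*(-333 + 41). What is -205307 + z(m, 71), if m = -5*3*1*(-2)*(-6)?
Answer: -214651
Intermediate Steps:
m = -180 (m = -15*(-2)*(-6) = -5*(-6)*(-6) = 30*(-6) = -180)
z(K, d) = -9344 (z(K, d) = -2*(-113 + 97)*(-333 + 41) = -(-32)*(-292) = -2*4672 = -9344)
-205307 + z(m, 71) = -205307 - 9344 = -214651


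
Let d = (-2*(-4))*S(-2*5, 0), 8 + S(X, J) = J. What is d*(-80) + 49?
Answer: 5169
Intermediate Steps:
S(X, J) = -8 + J
d = -64 (d = (-2*(-4))*(-8 + 0) = 8*(-8) = -64)
d*(-80) + 49 = -64*(-80) + 49 = 5120 + 49 = 5169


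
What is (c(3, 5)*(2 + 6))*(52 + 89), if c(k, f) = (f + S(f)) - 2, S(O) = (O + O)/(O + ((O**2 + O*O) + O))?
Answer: 3572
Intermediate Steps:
S(O) = 2*O/(2*O + 2*O**2) (S(O) = (2*O)/(O + ((O**2 + O**2) + O)) = (2*O)/(O + (2*O**2 + O)) = (2*O)/(O + (O + 2*O**2)) = (2*O)/(2*O + 2*O**2) = 2*O/(2*O + 2*O**2))
c(k, f) = -2 + f + 1/(1 + f) (c(k, f) = (f + 1/(1 + f)) - 2 = -2 + f + 1/(1 + f))
(c(3, 5)*(2 + 6))*(52 + 89) = (((-1 + 5**2 - 1*5)/(1 + 5))*(2 + 6))*(52 + 89) = (((-1 + 25 - 5)/6)*8)*141 = (((1/6)*19)*8)*141 = ((19/6)*8)*141 = (76/3)*141 = 3572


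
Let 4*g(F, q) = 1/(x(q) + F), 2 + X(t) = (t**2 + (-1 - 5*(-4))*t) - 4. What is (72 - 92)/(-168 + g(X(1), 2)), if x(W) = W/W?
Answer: 1200/10079 ≈ 0.11906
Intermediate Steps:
x(W) = 1
X(t) = -6 + t**2 + 19*t (X(t) = -2 + ((t**2 + (-1 - 5*(-4))*t) - 4) = -2 + ((t**2 + (-1 + 20)*t) - 4) = -2 + ((t**2 + 19*t) - 4) = -2 + (-4 + t**2 + 19*t) = -6 + t**2 + 19*t)
g(F, q) = 1/(4*(1 + F))
(72 - 92)/(-168 + g(X(1), 2)) = (72 - 92)/(-168 + 1/(4*(1 + (-6 + 1**2 + 19*1)))) = -20/(-168 + 1/(4*(1 + (-6 + 1 + 19)))) = -20/(-168 + 1/(4*(1 + 14))) = -20/(-168 + (1/4)/15) = -20/(-168 + (1/4)*(1/15)) = -20/(-168 + 1/60) = -20/(-10079/60) = -20*(-60/10079) = 1200/10079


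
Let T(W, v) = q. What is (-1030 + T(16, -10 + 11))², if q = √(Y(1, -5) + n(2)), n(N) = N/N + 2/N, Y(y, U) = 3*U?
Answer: (1030 - I*√13)² ≈ 1.0609e+6 - 7427.0*I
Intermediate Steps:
n(N) = 1 + 2/N
q = I*√13 (q = √(3*(-5) + (2 + 2)/2) = √(-15 + (½)*4) = √(-15 + 2) = √(-13) = I*√13 ≈ 3.6056*I)
T(W, v) = I*√13
(-1030 + T(16, -10 + 11))² = (-1030 + I*√13)²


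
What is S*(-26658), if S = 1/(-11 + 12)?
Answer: -26658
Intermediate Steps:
S = 1 (S = 1/1 = 1)
S*(-26658) = 1*(-26658) = -26658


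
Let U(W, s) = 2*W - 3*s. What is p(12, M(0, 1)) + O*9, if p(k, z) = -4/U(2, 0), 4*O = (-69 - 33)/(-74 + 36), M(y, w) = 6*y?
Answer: 383/76 ≈ 5.0395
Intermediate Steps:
U(W, s) = -3*s + 2*W
O = 51/76 (O = ((-69 - 33)/(-74 + 36))/4 = (-102/(-38))/4 = (-102*(-1/38))/4 = (¼)*(51/19) = 51/76 ≈ 0.67105)
p(k, z) = -1 (p(k, z) = -4/(-3*0 + 2*2) = -4/(0 + 4) = -4/4 = -4*¼ = -1)
p(12, M(0, 1)) + O*9 = -1 + (51/76)*9 = -1 + 459/76 = 383/76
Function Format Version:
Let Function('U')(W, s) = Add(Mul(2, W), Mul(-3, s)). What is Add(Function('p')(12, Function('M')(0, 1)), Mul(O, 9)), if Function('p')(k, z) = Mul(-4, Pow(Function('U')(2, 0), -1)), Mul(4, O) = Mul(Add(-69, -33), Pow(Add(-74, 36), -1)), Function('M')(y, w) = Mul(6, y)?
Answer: Rational(383, 76) ≈ 5.0395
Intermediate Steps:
Function('U')(W, s) = Add(Mul(-3, s), Mul(2, W))
O = Rational(51, 76) (O = Mul(Rational(1, 4), Mul(Add(-69, -33), Pow(Add(-74, 36), -1))) = Mul(Rational(1, 4), Mul(-102, Pow(-38, -1))) = Mul(Rational(1, 4), Mul(-102, Rational(-1, 38))) = Mul(Rational(1, 4), Rational(51, 19)) = Rational(51, 76) ≈ 0.67105)
Function('p')(k, z) = -1 (Function('p')(k, z) = Mul(-4, Pow(Add(Mul(-3, 0), Mul(2, 2)), -1)) = Mul(-4, Pow(Add(0, 4), -1)) = Mul(-4, Pow(4, -1)) = Mul(-4, Rational(1, 4)) = -1)
Add(Function('p')(12, Function('M')(0, 1)), Mul(O, 9)) = Add(-1, Mul(Rational(51, 76), 9)) = Add(-1, Rational(459, 76)) = Rational(383, 76)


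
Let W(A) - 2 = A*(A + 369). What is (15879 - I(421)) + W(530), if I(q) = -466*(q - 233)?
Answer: 579959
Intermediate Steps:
I(q) = 108578 - 466*q (I(q) = -466*(-233 + q) = 108578 - 466*q)
W(A) = 2 + A*(369 + A) (W(A) = 2 + A*(A + 369) = 2 + A*(369 + A))
(15879 - I(421)) + W(530) = (15879 - (108578 - 466*421)) + (2 + 530² + 369*530) = (15879 - (108578 - 196186)) + (2 + 280900 + 195570) = (15879 - 1*(-87608)) + 476472 = (15879 + 87608) + 476472 = 103487 + 476472 = 579959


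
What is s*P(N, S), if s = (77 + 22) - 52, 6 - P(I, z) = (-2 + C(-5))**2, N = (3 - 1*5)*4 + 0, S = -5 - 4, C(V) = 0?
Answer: 94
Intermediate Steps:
S = -9
N = -8 (N = (3 - 5)*4 + 0 = -2*4 + 0 = -8 + 0 = -8)
P(I, z) = 2 (P(I, z) = 6 - (-2 + 0)**2 = 6 - 1*(-2)**2 = 6 - 1*4 = 6 - 4 = 2)
s = 47 (s = 99 - 52 = 47)
s*P(N, S) = 47*2 = 94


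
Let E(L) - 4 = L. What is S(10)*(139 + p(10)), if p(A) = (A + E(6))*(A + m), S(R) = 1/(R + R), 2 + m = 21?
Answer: 719/20 ≈ 35.950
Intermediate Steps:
m = 19 (m = -2 + 21 = 19)
E(L) = 4 + L
S(R) = 1/(2*R)
p(A) = (10 + A)*(19 + A) (p(A) = (A + (4 + 6))*(A + 19) = (A + 10)*(19 + A) = (10 + A)*(19 + A))
S(10)*(139 + p(10)) = ((1/2)/10)*(139 + (190 + 10**2 + 29*10)) = ((1/2)*(1/10))*(139 + (190 + 100 + 290)) = (139 + 580)/20 = (1/20)*719 = 719/20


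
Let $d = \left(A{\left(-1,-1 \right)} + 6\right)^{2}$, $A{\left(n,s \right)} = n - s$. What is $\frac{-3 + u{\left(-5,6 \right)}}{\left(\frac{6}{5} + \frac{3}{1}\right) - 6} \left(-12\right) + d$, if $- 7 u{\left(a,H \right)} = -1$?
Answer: $\frac{356}{21} \approx 16.952$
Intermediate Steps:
$u{\left(a,H \right)} = \frac{1}{7}$ ($u{\left(a,H \right)} = \left(- \frac{1}{7}\right) \left(-1\right) = \frac{1}{7}$)
$d = 36$ ($d = \left(\left(-1 - -1\right) + 6\right)^{2} = \left(\left(-1 + 1\right) + 6\right)^{2} = \left(0 + 6\right)^{2} = 6^{2} = 36$)
$\frac{-3 + u{\left(-5,6 \right)}}{\left(\frac{6}{5} + \frac{3}{1}\right) - 6} \left(-12\right) + d = \frac{-3 + \frac{1}{7}}{\left(\frac{6}{5} + \frac{3}{1}\right) - 6} \left(-12\right) + 36 = - \frac{20}{7 \left(\left(6 \cdot \frac{1}{5} + 3 \cdot 1\right) - 6\right)} \left(-12\right) + 36 = - \frac{20}{7 \left(\left(\frac{6}{5} + 3\right) - 6\right)} \left(-12\right) + 36 = - \frac{20}{7 \left(\frac{21}{5} - 6\right)} \left(-12\right) + 36 = - \frac{20}{7 \left(- \frac{9}{5}\right)} \left(-12\right) + 36 = \left(- \frac{20}{7}\right) \left(- \frac{5}{9}\right) \left(-12\right) + 36 = \frac{100}{63} \left(-12\right) + 36 = - \frac{400}{21} + 36 = \frac{356}{21}$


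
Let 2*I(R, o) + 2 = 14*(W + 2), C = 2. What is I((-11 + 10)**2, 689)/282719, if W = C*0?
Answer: 13/282719 ≈ 4.5982e-5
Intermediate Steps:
W = 0 (W = 2*0 = 0)
I(R, o) = 13 (I(R, o) = -1 + (14*(0 + 2))/2 = -1 + (14*2)/2 = -1 + (1/2)*28 = -1 + 14 = 13)
I((-11 + 10)**2, 689)/282719 = 13/282719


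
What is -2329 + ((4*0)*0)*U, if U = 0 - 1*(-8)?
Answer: -2329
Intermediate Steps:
U = 8 (U = 0 + 8 = 8)
-2329 + ((4*0)*0)*U = -2329 + ((4*0)*0)*8 = -2329 + (0*0)*8 = -2329 + 0*8 = -2329 + 0 = -2329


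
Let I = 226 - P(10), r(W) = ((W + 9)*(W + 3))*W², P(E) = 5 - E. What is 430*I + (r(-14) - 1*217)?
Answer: 109893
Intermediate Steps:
r(W) = W²*(3 + W)*(9 + W) (r(W) = ((9 + W)*(3 + W))*W² = ((3 + W)*(9 + W))*W² = W²*(3 + W)*(9 + W))
I = 231 (I = 226 - (5 - 1*10) = 226 - (5 - 10) = 226 - 1*(-5) = 226 + 5 = 231)
430*I + (r(-14) - 1*217) = 430*231 + ((-14)²*(27 + (-14)² + 12*(-14)) - 1*217) = 99330 + (196*(27 + 196 - 168) - 217) = 99330 + (196*55 - 217) = 99330 + (10780 - 217) = 99330 + 10563 = 109893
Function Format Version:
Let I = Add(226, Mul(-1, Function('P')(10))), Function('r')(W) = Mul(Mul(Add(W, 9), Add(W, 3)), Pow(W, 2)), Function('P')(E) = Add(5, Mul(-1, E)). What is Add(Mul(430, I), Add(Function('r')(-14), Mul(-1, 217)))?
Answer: 109893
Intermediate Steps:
Function('r')(W) = Mul(Pow(W, 2), Add(3, W), Add(9, W)) (Function('r')(W) = Mul(Mul(Add(9, W), Add(3, W)), Pow(W, 2)) = Mul(Mul(Add(3, W), Add(9, W)), Pow(W, 2)) = Mul(Pow(W, 2), Add(3, W), Add(9, W)))
I = 231 (I = Add(226, Mul(-1, Add(5, Mul(-1, 10)))) = Add(226, Mul(-1, Add(5, -10))) = Add(226, Mul(-1, -5)) = Add(226, 5) = 231)
Add(Mul(430, I), Add(Function('r')(-14), Mul(-1, 217))) = Add(Mul(430, 231), Add(Mul(Pow(-14, 2), Add(27, Pow(-14, 2), Mul(12, -14))), Mul(-1, 217))) = Add(99330, Add(Mul(196, Add(27, 196, -168)), -217)) = Add(99330, Add(Mul(196, 55), -217)) = Add(99330, Add(10780, -217)) = Add(99330, 10563) = 109893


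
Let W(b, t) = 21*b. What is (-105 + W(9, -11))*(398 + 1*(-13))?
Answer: 32340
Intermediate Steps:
(-105 + W(9, -11))*(398 + 1*(-13)) = (-105 + 21*9)*(398 + 1*(-13)) = (-105 + 189)*(398 - 13) = 84*385 = 32340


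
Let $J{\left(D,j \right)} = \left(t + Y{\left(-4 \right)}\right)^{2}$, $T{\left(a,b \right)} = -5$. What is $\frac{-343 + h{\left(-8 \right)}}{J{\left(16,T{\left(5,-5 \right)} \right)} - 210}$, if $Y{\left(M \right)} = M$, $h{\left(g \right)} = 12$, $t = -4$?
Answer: $\frac{331}{146} \approx 2.2671$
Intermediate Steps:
$J{\left(D,j \right)} = 64$ ($J{\left(D,j \right)} = \left(-4 - 4\right)^{2} = \left(-8\right)^{2} = 64$)
$\frac{-343 + h{\left(-8 \right)}}{J{\left(16,T{\left(5,-5 \right)} \right)} - 210} = \frac{-343 + 12}{64 - 210} = - \frac{331}{-146} = \left(-331\right) \left(- \frac{1}{146}\right) = \frac{331}{146}$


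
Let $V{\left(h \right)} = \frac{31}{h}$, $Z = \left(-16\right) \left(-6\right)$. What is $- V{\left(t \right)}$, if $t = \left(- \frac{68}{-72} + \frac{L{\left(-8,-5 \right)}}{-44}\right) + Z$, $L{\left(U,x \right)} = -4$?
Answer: $- \frac{6138}{19213} \approx -0.31947$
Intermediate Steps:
$Z = 96$
$t = \frac{19213}{198}$ ($t = \left(- \frac{68}{-72} - \frac{4}{-44}\right) + 96 = \left(\left(-68\right) \left(- \frac{1}{72}\right) - - \frac{1}{11}\right) + 96 = \left(\frac{17}{18} + \frac{1}{11}\right) + 96 = \frac{205}{198} + 96 = \frac{19213}{198} \approx 97.035$)
$- V{\left(t \right)} = - \frac{31}{\frac{19213}{198}} = - \frac{31 \cdot 198}{19213} = \left(-1\right) \frac{6138}{19213} = - \frac{6138}{19213}$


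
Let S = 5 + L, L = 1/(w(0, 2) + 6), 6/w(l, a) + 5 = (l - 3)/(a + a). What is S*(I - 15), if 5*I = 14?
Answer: -36173/570 ≈ -63.461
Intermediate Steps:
I = 14/5 (I = (1/5)*14 = 14/5 ≈ 2.8000)
w(l, a) = 6/(-5 + (-3 + l)/(2*a)) (w(l, a) = 6/(-5 + (l - 3)/(a + a)) = 6/(-5 + (-3 + l)/((2*a))) = 6/(-5 + (-3 + l)*(1/(2*a))) = 6/(-5 + (-3 + l)/(2*a)))
L = 23/114 (L = 1/(-12*2/(3 - 1*0 + 10*2) + 6) = 1/(-12*2/(3 + 0 + 20) + 6) = 1/(-12*2/23 + 6) = 1/(-12*2*1/23 + 6) = 1/(-24/23 + 6) = 1/(114/23) = 23/114 ≈ 0.20175)
S = 593/114 (S = 5 + 23/114 = 593/114 ≈ 5.2018)
S*(I - 15) = 593*(14/5 - 15)/114 = (593/114)*(-61/5) = -36173/570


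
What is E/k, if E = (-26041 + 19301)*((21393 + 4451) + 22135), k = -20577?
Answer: 107792820/6859 ≈ 15716.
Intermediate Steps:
E = -323378460 (E = -6740*(25844 + 22135) = -6740*47979 = -323378460)
E/k = -323378460/(-20577) = -323378460*(-1/20577) = 107792820/6859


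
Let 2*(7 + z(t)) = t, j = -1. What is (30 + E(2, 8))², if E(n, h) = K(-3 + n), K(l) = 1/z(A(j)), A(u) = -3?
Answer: 258064/289 ≈ 892.96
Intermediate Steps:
z(t) = -7 + t/2
K(l) = -2/17 (K(l) = 1/(-7 + (½)*(-3)) = 1/(-7 - 3/2) = 1/(-17/2) = -2/17)
E(n, h) = -2/17
(30 + E(2, 8))² = (30 - 2/17)² = (508/17)² = 258064/289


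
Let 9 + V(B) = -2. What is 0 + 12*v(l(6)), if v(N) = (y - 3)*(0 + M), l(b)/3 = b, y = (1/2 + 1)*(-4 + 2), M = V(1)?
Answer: 792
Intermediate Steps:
V(B) = -11 (V(B) = -9 - 2 = -11)
M = -11
y = -3 (y = (½ + 1)*(-2) = (3/2)*(-2) = -3)
l(b) = 3*b
v(N) = 66 (v(N) = (-3 - 3)*(0 - 11) = -6*(-11) = 66)
0 + 12*v(l(6)) = 0 + 12*66 = 0 + 792 = 792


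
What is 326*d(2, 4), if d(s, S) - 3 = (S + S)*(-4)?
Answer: -9454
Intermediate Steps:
d(s, S) = 3 - 8*S (d(s, S) = 3 + (S + S)*(-4) = 3 + (2*S)*(-4) = 3 - 8*S)
326*d(2, 4) = 326*(3 - 8*4) = 326*(3 - 32) = 326*(-29) = -9454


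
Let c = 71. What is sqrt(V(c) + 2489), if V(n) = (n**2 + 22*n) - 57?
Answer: sqrt(9035) ≈ 95.053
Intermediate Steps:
V(n) = -57 + n**2 + 22*n
sqrt(V(c) + 2489) = sqrt((-57 + 71**2 + 22*71) + 2489) = sqrt((-57 + 5041 + 1562) + 2489) = sqrt(6546 + 2489) = sqrt(9035)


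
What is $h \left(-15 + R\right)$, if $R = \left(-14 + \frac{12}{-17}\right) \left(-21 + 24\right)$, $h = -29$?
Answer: $\frac{29145}{17} \approx 1714.4$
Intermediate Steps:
$R = - \frac{750}{17}$ ($R = \left(-14 + 12 \left(- \frac{1}{17}\right)\right) 3 = \left(-14 - \frac{12}{17}\right) 3 = \left(- \frac{250}{17}\right) 3 = - \frac{750}{17} \approx -44.118$)
$h \left(-15 + R\right) = - 29 \left(-15 - \frac{750}{17}\right) = \left(-29\right) \left(- \frac{1005}{17}\right) = \frac{29145}{17}$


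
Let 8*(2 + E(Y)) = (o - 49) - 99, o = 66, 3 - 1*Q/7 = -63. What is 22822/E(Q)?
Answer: -91288/49 ≈ -1863.0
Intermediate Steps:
Q = 462 (Q = 21 - 7*(-63) = 21 + 441 = 462)
E(Y) = -49/4 (E(Y) = -2 + ((66 - 49) - 99)/8 = -2 + (17 - 99)/8 = -2 + (⅛)*(-82) = -2 - 41/4 = -49/4)
22822/E(Q) = 22822/(-49/4) = 22822*(-4/49) = -91288/49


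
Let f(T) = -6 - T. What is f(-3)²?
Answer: 9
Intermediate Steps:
f(-3)² = (-6 - 1*(-3))² = (-6 + 3)² = (-3)² = 9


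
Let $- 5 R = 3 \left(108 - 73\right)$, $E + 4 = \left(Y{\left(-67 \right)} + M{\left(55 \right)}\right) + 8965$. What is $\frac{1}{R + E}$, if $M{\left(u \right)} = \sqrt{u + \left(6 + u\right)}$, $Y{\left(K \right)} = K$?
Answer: $\frac{8873}{78730013} - \frac{2 \sqrt{29}}{78730013} \approx 0.00011256$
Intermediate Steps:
$M{\left(u \right)} = \sqrt{6 + 2 u}$
$E = 8894 + 2 \sqrt{29}$ ($E = -4 + \left(\left(-67 + \sqrt{6 + 2 \cdot 55}\right) + 8965\right) = -4 + \left(\left(-67 + \sqrt{6 + 110}\right) + 8965\right) = -4 + \left(\left(-67 + \sqrt{116}\right) + 8965\right) = -4 + \left(\left(-67 + 2 \sqrt{29}\right) + 8965\right) = -4 + \left(8898 + 2 \sqrt{29}\right) = 8894 + 2 \sqrt{29} \approx 8904.8$)
$R = -21$ ($R = - \frac{3 \left(108 - 73\right)}{5} = - \frac{3 \cdot 35}{5} = \left(- \frac{1}{5}\right) 105 = -21$)
$\frac{1}{R + E} = \frac{1}{-21 + \left(8894 + 2 \sqrt{29}\right)} = \frac{1}{8873 + 2 \sqrt{29}}$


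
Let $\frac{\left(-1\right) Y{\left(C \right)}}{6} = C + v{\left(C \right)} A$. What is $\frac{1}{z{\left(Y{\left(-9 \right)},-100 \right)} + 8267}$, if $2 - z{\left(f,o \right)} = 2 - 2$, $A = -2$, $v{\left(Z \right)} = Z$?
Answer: $\frac{1}{8269} \approx 0.00012093$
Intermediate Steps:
$Y{\left(C \right)} = 6 C$ ($Y{\left(C \right)} = - 6 \left(C + C \left(-2\right)\right) = - 6 \left(C - 2 C\right) = - 6 \left(- C\right) = 6 C$)
$z{\left(f,o \right)} = 2$ ($z{\left(f,o \right)} = 2 - \left(2 - 2\right) = 2 - 0 = 2 + 0 = 2$)
$\frac{1}{z{\left(Y{\left(-9 \right)},-100 \right)} + 8267} = \frac{1}{2 + 8267} = \frac{1}{8269}$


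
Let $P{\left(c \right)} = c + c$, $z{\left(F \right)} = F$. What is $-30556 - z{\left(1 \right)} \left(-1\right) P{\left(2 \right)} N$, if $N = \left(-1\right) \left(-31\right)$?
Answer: $-30432$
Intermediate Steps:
$N = 31$
$P{\left(c \right)} = 2 c$
$-30556 - z{\left(1 \right)} \left(-1\right) P{\left(2 \right)} N = -30556 - 1 \left(-1\right) 2 \cdot 2 \cdot 31 = -30556 - \left(-1\right) 4 \cdot 31 = -30556 - \left(-4\right) 31 = -30556 - -124 = -30556 + 124 = -30432$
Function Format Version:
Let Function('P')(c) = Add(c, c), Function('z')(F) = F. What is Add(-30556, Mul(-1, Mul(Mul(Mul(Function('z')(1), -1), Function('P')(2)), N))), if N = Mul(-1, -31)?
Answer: -30432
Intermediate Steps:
N = 31
Function('P')(c) = Mul(2, c)
Add(-30556, Mul(-1, Mul(Mul(Mul(Function('z')(1), -1), Function('P')(2)), N))) = Add(-30556, Mul(-1, Mul(Mul(Mul(1, -1), Mul(2, 2)), 31))) = Add(-30556, Mul(-1, Mul(Mul(-1, 4), 31))) = Add(-30556, Mul(-1, Mul(-4, 31))) = Add(-30556, Mul(-1, -124)) = Add(-30556, 124) = -30432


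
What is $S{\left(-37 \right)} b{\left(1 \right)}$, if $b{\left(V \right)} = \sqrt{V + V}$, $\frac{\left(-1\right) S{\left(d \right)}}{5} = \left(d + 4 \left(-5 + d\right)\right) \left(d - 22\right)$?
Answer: $- 60475 \sqrt{2} \approx -85525.0$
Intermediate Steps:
$S{\left(d \right)} = - 5 \left(-22 + d\right) \left(-20 + 5 d\right)$ ($S{\left(d \right)} = - 5 \left(d + 4 \left(-5 + d\right)\right) \left(d - 22\right) = - 5 \left(d + \left(-20 + 4 d\right)\right) \left(-22 + d\right) = - 5 \left(-20 + 5 d\right) \left(-22 + d\right) = - 5 \left(-22 + d\right) \left(-20 + 5 d\right)$)
$b{\left(V \right)} = \sqrt{2} \sqrt{V}$ ($b{\left(V \right)} = \sqrt{2 V} = \sqrt{2} \sqrt{V}$)
$S{\left(-37 \right)} b{\left(1 \right)} = \left(-2200 - 25 \left(-37\right)^{2} + 650 \left(-37\right)\right) \sqrt{2} \sqrt{1} = \left(-2200 - 34225 - 24050\right) \sqrt{2} \cdot 1 = \left(-2200 - 34225 - 24050\right) \sqrt{2} = - 60475 \sqrt{2}$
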